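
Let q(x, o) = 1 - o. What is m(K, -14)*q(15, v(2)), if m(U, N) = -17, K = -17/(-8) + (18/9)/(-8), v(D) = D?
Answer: 17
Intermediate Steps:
K = 15/8 (K = -17*(-⅛) + (18*(⅑))*(-⅛) = 17/8 + 2*(-⅛) = 17/8 - ¼ = 15/8 ≈ 1.8750)
m(K, -14)*q(15, v(2)) = -17*(1 - 1*2) = -17*(1 - 2) = -17*(-1) = 17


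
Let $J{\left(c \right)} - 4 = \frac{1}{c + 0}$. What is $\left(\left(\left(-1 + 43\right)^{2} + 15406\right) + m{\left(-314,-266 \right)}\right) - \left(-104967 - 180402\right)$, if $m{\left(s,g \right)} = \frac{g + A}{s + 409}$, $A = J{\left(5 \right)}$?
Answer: $\frac{143704716}{475} \approx 3.0254 \cdot 10^{5}$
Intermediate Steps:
$J{\left(c \right)} = 4 + \frac{1}{c}$ ($J{\left(c \right)} = 4 + \frac{1}{c + 0} = 4 + \frac{1}{c}$)
$A = \frac{21}{5}$ ($A = 4 + \frac{1}{5} = \frac{21}{5} \approx 4.2$)
$m{\left(s,g \right)} = \frac{\frac{21}{5} + g}{409 + s}$ ($m{\left(s,g \right)} = \frac{g + \frac{21}{5}}{s + 409} = \frac{\frac{21}{5} + g}{409 + s}$)
$\left(\left(\left(-1 + 43\right)^{2} + 15406\right) + m{\left(-314,-266 \right)}\right) - \left(-104967 - 180402\right) = \left(\left(\left(-1 + 43\right)^{2} + 15406\right) + \frac{\frac{21}{5} - 266}{409 - 314}\right) - \left(-104967 - 180402\right) = \left(\left(42^{2} + 15406\right) + \frac{1}{95} \left(- \frac{1309}{5}\right)\right) - \left(-104967 - 180402\right) = \left(\left(1764 + 15406\right) + \frac{1}{95} \left(- \frac{1309}{5}\right)\right) - -285369 = \left(17170 - \frac{1309}{475}\right) + 285369 = \frac{8154441}{475} + 285369 = \frac{143704716}{475}$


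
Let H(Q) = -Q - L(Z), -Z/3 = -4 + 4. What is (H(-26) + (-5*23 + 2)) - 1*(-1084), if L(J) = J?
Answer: 997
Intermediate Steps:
Z = 0 (Z = -3*(-4 + 4) = -3*0 = 0)
H(Q) = -Q (H(Q) = -Q - 1*0 = -Q + 0 = -Q)
(H(-26) + (-5*23 + 2)) - 1*(-1084) = (-1*(-26) + (-5*23 + 2)) - 1*(-1084) = (26 + (-115 + 2)) + 1084 = (26 - 113) + 1084 = -87 + 1084 = 997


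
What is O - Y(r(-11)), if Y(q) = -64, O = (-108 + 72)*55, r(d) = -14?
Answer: -1916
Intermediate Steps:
O = -1980 (O = -36*55 = -1980)
O - Y(r(-11)) = -1980 - 1*(-64) = -1980 + 64 = -1916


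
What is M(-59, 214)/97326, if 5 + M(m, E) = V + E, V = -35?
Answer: 29/16221 ≈ 0.0017878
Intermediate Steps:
M(m, E) = -40 + E (M(m, E) = -5 + (-35 + E) = -40 + E)
M(-59, 214)/97326 = (-40 + 214)/97326 = 174*(1/97326) = 29/16221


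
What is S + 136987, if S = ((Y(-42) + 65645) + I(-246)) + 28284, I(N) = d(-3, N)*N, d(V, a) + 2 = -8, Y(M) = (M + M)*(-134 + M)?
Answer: 248160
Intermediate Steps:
Y(M) = 2*M*(-134 + M) (Y(M) = (2*M)*(-134 + M) = 2*M*(-134 + M))
d(V, a) = -10 (d(V, a) = -2 - 8 = -10)
I(N) = -10*N
S = 111173 (S = ((2*(-42)*(-134 - 42) + 65645) - 10*(-246)) + 28284 = ((2*(-42)*(-176) + 65645) + 2460) + 28284 = ((14784 + 65645) + 2460) + 28284 = (80429 + 2460) + 28284 = 82889 + 28284 = 111173)
S + 136987 = 111173 + 136987 = 248160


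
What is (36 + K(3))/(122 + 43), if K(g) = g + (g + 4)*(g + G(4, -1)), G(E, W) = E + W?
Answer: 27/55 ≈ 0.49091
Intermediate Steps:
K(g) = g + (3 + g)*(4 + g) (K(g) = g + (g + 4)*(g + (4 - 1)) = g + (4 + g)*(g + 3) = g + (4 + g)*(3 + g) = g + (3 + g)*(4 + g))
(36 + K(3))/(122 + 43) = (36 + (12 + 3**2 + 8*3))/(122 + 43) = (36 + (12 + 9 + 24))/165 = (36 + 45)*(1/165) = 81*(1/165) = 27/55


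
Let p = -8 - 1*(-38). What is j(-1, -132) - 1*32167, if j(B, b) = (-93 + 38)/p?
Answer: -193013/6 ≈ -32169.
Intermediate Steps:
p = 30 (p = -8 + 38 = 30)
j(B, b) = -11/6 (j(B, b) = (-93 + 38)/30 = -55*1/30 = -11/6)
j(-1, -132) - 1*32167 = -11/6 - 1*32167 = -11/6 - 32167 = -193013/6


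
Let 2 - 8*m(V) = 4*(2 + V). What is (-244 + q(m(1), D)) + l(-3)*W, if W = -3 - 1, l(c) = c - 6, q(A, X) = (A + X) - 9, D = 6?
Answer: -849/4 ≈ -212.25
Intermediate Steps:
m(V) = -3/4 - V/2 (m(V) = 1/4 - (2 + V)/2 = 1/4 - (8 + 4*V)/8 = 1/4 + (-1 - V/2) = -3/4 - V/2)
q(A, X) = -9 + A + X
l(c) = -6 + c
W = -4
(-244 + q(m(1), D)) + l(-3)*W = (-244 + (-9 + (-3/4 - 1/2*1) + 6)) + (-6 - 3)*(-4) = (-244 + (-9 + (-3/4 - 1/2) + 6)) - 9*(-4) = (-244 + (-9 - 5/4 + 6)) + 36 = (-244 - 17/4) + 36 = -993/4 + 36 = -849/4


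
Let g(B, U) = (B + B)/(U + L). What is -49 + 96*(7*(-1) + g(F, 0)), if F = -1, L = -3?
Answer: -657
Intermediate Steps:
g(B, U) = 2*B/(-3 + U) (g(B, U) = (B + B)/(U - 3) = (2*B)/(-3 + U) = 2*B/(-3 + U))
-49 + 96*(7*(-1) + g(F, 0)) = -49 + 96*(7*(-1) + 2*(-1)/(-3 + 0)) = -49 + 96*(-7 + 2*(-1)/(-3)) = -49 + 96*(-7 + 2*(-1)*(-⅓)) = -49 + 96*(-7 + ⅔) = -49 + 96*(-19/3) = -49 - 608 = -657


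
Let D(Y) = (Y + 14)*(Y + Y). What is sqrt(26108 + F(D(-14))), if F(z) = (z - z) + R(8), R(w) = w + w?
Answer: 2*sqrt(6531) ≈ 161.63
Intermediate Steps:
R(w) = 2*w
D(Y) = 2*Y*(14 + Y) (D(Y) = (14 + Y)*(2*Y) = 2*Y*(14 + Y))
F(z) = 16 (F(z) = (z - z) + 2*8 = 0 + 16 = 16)
sqrt(26108 + F(D(-14))) = sqrt(26108 + 16) = sqrt(26124) = 2*sqrt(6531)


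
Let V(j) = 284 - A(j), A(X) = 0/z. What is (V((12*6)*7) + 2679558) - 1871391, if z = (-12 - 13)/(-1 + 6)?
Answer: 808451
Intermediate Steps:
z = -5 (z = -25/5 = -25*⅕ = -5)
A(X) = 0 (A(X) = 0/(-5) = 0*(-⅕) = 0)
V(j) = 284 (V(j) = 284 - 1*0 = 284 + 0 = 284)
(V((12*6)*7) + 2679558) - 1871391 = (284 + 2679558) - 1871391 = 2679842 - 1871391 = 808451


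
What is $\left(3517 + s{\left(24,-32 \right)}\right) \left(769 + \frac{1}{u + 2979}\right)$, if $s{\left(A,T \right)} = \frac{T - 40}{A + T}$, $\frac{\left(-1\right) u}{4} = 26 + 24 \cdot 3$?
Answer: $\frac{7014638504}{2587} \approx 2.7115 \cdot 10^{6}$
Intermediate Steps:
$u = -392$ ($u = - 4 \left(26 + 24 \cdot 3\right) = - 4 \left(26 + 72\right) = \left(-4\right) 98 = -392$)
$s{\left(A,T \right)} = \frac{-40 + T}{A + T}$
$\left(3517 + s{\left(24,-32 \right)}\right) \left(769 + \frac{1}{u + 2979}\right) = \left(3517 + \frac{-40 - 32}{24 - 32}\right) \left(769 + \frac{1}{-392 + 2979}\right) = \left(3517 + \frac{1}{-8} \left(-72\right)\right) \left(769 + \frac{1}{2587}\right) = \left(3517 - -9\right) \left(769 + \frac{1}{2587}\right) = \left(3517 + 9\right) \frac{1989404}{2587} = 3526 \cdot \frac{1989404}{2587} = \frac{7014638504}{2587}$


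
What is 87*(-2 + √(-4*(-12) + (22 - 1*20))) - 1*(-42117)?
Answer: 41943 + 435*√2 ≈ 42558.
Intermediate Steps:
87*(-2 + √(-4*(-12) + (22 - 1*20))) - 1*(-42117) = 87*(-2 + √(48 + (22 - 20))) + 42117 = 87*(-2 + √(48 + 2)) + 42117 = 87*(-2 + √50) + 42117 = 87*(-2 + 5*√2) + 42117 = (-174 + 435*√2) + 42117 = 41943 + 435*√2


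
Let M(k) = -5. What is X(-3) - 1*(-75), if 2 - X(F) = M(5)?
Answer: 82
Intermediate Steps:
X(F) = 7 (X(F) = 2 - 1*(-5) = 2 + 5 = 7)
X(-3) - 1*(-75) = 7 - 1*(-75) = 7 + 75 = 82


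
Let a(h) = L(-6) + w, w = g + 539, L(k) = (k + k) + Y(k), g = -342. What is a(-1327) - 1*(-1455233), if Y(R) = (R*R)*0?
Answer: 1455418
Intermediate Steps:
Y(R) = 0 (Y(R) = R²*0 = 0)
L(k) = 2*k (L(k) = (k + k) + 0 = 2*k + 0 = 2*k)
w = 197 (w = -342 + 539 = 197)
a(h) = 185 (a(h) = 2*(-6) + 197 = -12 + 197 = 185)
a(-1327) - 1*(-1455233) = 185 - 1*(-1455233) = 185 + 1455233 = 1455418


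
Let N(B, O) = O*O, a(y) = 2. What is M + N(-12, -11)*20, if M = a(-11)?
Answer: 2422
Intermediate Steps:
N(B, O) = O**2
M = 2
M + N(-12, -11)*20 = 2 + (-11)**2*20 = 2 + 121*20 = 2 + 2420 = 2422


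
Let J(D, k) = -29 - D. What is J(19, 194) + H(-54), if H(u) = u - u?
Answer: -48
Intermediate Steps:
H(u) = 0
J(19, 194) + H(-54) = (-29 - 1*19) + 0 = (-29 - 19) + 0 = -48 + 0 = -48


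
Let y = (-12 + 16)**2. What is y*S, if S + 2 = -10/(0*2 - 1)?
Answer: 128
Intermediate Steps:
y = 16 (y = 4**2 = 16)
S = 8 (S = -2 - 10/(0*2 - 1) = -2 - 10/(0 - 1) = -2 - 10/(-1) = -2 - 10*(-1) = -2 + 10 = 8)
y*S = 16*8 = 128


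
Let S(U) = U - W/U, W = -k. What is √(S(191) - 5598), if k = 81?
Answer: 4*I*√12327331/191 ≈ 73.529*I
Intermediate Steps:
W = -81 (W = -1*81 = -81)
S(U) = U + 81/U (S(U) = U - (-81)/U = U + 81/U)
√(S(191) - 5598) = √((191 + 81/191) - 5598) = √(36562/191 - 5598) = √(-1032656/191) = 4*I*√12327331/191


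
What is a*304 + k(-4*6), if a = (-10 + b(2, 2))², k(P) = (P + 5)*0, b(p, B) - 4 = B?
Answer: 4864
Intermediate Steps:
b(p, B) = 4 + B
k(P) = 0 (k(P) = (5 + P)*0 = 0)
a = 16 (a = (-10 + (4 + 2))² = (-10 + 6)² = (-4)² = 16)
a*304 + k(-4*6) = 16*304 + 0 = 4864 + 0 = 4864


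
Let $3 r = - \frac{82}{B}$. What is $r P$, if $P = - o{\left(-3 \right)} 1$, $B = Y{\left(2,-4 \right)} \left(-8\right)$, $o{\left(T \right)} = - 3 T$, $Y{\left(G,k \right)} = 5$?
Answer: $- \frac{123}{20} \approx -6.15$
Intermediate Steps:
$B = -40$ ($B = 5 \left(-8\right) = -40$)
$P = -9$ ($P = - \left(-3\right) \left(-3\right) 1 = \left(-1\right) 9 \cdot 1 = \left(-9\right) 1 = -9$)
$r = \frac{41}{60}$ ($r = \frac{\left(-82\right) \frac{1}{-40}}{3} = \frac{\left(-82\right) \left(- \frac{1}{40}\right)}{3} = \frac{1}{3} \cdot \frac{41}{20} = \frac{41}{60} \approx 0.68333$)
$r P = \frac{41}{60} \left(-9\right) = - \frac{123}{20}$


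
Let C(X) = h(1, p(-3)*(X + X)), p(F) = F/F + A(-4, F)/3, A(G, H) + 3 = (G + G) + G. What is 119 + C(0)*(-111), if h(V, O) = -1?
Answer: 230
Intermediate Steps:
A(G, H) = -3 + 3*G (A(G, H) = -3 + ((G + G) + G) = -3 + (2*G + G) = -3 + 3*G)
p(F) = -4 (p(F) = F/F + (-3 + 3*(-4))/3 = 1 + (-3 - 12)*(1/3) = 1 - 15*1/3 = 1 - 5 = -4)
C(X) = -1
119 + C(0)*(-111) = 119 - 1*(-111) = 119 + 111 = 230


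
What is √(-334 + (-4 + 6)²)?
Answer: I*√330 ≈ 18.166*I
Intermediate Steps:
√(-334 + (-4 + 6)²) = √(-334 + 2²) = √(-334 + 4) = √(-330) = I*√330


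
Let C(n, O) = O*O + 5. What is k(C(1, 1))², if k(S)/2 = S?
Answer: 144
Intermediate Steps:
C(n, O) = 5 + O² (C(n, O) = O² + 5 = 5 + O²)
k(S) = 2*S
k(C(1, 1))² = (2*(5 + 1²))² = (2*(5 + 1))² = (2*6)² = 12² = 144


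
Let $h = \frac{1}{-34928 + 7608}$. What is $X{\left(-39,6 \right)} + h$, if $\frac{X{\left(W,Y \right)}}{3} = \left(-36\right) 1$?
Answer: $- \frac{2950561}{27320} \approx -108.0$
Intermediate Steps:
$X{\left(W,Y \right)} = -108$ ($X{\left(W,Y \right)} = 3 \left(\left(-36\right) 1\right) = 3 \left(-36\right) = -108$)
$h = - \frac{1}{27320}$ ($h = \frac{1}{-27320} = - \frac{1}{27320} \approx -3.6603 \cdot 10^{-5}$)
$X{\left(-39,6 \right)} + h = -108 - \frac{1}{27320} = - \frac{2950561}{27320}$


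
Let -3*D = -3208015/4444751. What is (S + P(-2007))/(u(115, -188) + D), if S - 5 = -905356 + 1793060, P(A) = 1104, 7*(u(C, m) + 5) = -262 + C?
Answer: -11851657411689/343482563 ≈ -34504.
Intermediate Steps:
u(C, m) = -297/7 + C/7 (u(C, m) = -5 + (-262 + C)/7 = -5 + (-262/7 + C/7) = -297/7 + C/7)
D = 3208015/13334253 (D = -(-3208015)/(3*4444751) = -⅓*(-3208015/4444751) = 3208015/13334253 ≈ 0.24058)
S = 887709 (S = 5 + (-905356 + 1793060) = 5 + 887704 = 887709)
(S + P(-2007))/(u(115, -188) + D) = (887709 + 1104)/((-297/7 + (⅐)*115) + 3208015/13334253) = 888813/((-297/7 + 115/7) + 3208015/13334253) = 888813/(-26 + 3208015/13334253) = 888813/(-343482563/13334253) = 888813*(-13334253/343482563) = -11851657411689/343482563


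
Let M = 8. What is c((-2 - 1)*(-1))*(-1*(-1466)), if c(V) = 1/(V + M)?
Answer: 1466/11 ≈ 133.27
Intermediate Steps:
c(V) = 1/(8 + V) (c(V) = 1/(V + 8) = 1/(8 + V))
c((-2 - 1)*(-1))*(-1*(-1466)) = (-1*(-1466))/(8 + (-2 - 1)*(-1)) = 1466/(8 - 3*(-1)) = 1466/(8 + 3) = 1466/11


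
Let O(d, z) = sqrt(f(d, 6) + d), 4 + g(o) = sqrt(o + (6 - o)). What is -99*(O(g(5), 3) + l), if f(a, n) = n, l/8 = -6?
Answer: 4752 - 99*sqrt(2 + sqrt(6)) ≈ 4543.2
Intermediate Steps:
l = -48 (l = 8*(-6) = -48)
g(o) = -4 + sqrt(6) (g(o) = -4 + sqrt(o + (6 - o)) = -4 + sqrt(6))
O(d, z) = sqrt(6 + d)
-99*(O(g(5), 3) + l) = -99*(sqrt(6 + (-4 + sqrt(6))) - 48) = -99*(sqrt(2 + sqrt(6)) - 48) = -99*(-48 + sqrt(2 + sqrt(6))) = 4752 - 99*sqrt(2 + sqrt(6))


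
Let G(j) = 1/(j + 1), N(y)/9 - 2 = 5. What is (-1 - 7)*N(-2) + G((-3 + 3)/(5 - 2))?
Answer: -503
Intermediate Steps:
N(y) = 63 (N(y) = 18 + 9*5 = 18 + 45 = 63)
G(j) = 1/(1 + j)
(-1 - 7)*N(-2) + G((-3 + 3)/(5 - 2)) = (-1 - 7)*63 + 1/(1 + (-3 + 3)/(5 - 2)) = -8*63 + 1/(1 + 0/3) = -504 + 1/(1 + 0*(⅓)) = -504 + 1/(1 + 0) = -504 + 1/1 = -504 + 1 = -503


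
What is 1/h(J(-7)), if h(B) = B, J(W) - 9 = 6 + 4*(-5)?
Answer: -1/5 ≈ -0.20000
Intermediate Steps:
J(W) = -5 (J(W) = 9 + (6 + 4*(-5)) = 9 + (6 - 20) = 9 - 14 = -5)
1/h(J(-7)) = 1/(-5) = -1/5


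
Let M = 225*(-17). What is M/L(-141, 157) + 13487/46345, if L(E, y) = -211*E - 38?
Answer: 223469606/1377048985 ≈ 0.16228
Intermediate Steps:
L(E, y) = -38 - 211*E
M = -3825
M/L(-141, 157) + 13487/46345 = -3825/(-38 - 211*(-141)) + 13487/46345 = -3825/(-38 + 29751) + 13487*(1/46345) = -3825/29713 + 13487/46345 = 223469606/1377048985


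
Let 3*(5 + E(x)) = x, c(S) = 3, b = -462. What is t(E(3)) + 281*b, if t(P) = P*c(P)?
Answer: -129834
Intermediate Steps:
E(x) = -5 + x/3
t(P) = 3*P (t(P) = P*3 = 3*P)
t(E(3)) + 281*b = 3*(-5 + (⅓)*3) + 281*(-462) = 3*(-5 + 1) - 129822 = 3*(-4) - 129822 = -12 - 129822 = -129834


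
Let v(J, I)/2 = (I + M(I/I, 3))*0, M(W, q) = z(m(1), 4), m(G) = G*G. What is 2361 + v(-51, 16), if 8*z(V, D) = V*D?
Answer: 2361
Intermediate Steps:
m(G) = G**2
z(V, D) = D*V/8 (z(V, D) = (V*D)/8 = (D*V)/8 = D*V/8)
M(W, q) = 1/2 (M(W, q) = (1/8)*4*1**2 = (1/8)*4*1 = 1/2)
v(J, I) = 0 (v(J, I) = 2*((I + 1/2)*0) = 2*((1/2 + I)*0) = 2*0 = 0)
2361 + v(-51, 16) = 2361 + 0 = 2361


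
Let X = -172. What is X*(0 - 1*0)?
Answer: 0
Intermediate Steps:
X*(0 - 1*0) = -172*(0 - 1*0) = -172*(0 + 0) = -172*0 = 0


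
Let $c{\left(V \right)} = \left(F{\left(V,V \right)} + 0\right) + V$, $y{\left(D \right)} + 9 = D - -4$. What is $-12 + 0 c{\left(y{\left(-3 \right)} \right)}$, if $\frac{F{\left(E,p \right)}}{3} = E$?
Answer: $-12$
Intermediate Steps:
$F{\left(E,p \right)} = 3 E$
$y{\left(D \right)} = -5 + D$ ($y{\left(D \right)} = -9 + \left(D - -4\right) = -9 + \left(D + 4\right) = -9 + \left(4 + D\right) = -5 + D$)
$c{\left(V \right)} = 4 V$ ($c{\left(V \right)} = \left(3 V + 0\right) + V = 3 V + V = 4 V$)
$-12 + 0 c{\left(y{\left(-3 \right)} \right)} = -12 + 0 \cdot 4 \left(-5 - 3\right) = -12 + 0 \cdot 4 \left(-8\right) = -12 + 0 \left(-32\right) = -12 + 0 = -12$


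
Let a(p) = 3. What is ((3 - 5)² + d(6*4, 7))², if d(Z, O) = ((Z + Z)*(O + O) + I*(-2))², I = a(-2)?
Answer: 196745473600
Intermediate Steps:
I = 3
d(Z, O) = (-6 + 4*O*Z)² (d(Z, O) = ((Z + Z)*(O + O) + 3*(-2))² = ((2*Z)*(2*O) - 6)² = (4*O*Z - 6)² = (-6 + 4*O*Z)²)
((3 - 5)² + d(6*4, 7))² = ((3 - 5)² + 4*(-3 + 2*7*(6*4))²)² = ((-2)² + 4*(-3 + 2*7*24)²)² = (4 + 4*(-3 + 336)²)² = (4 + 4*333²)² = (4 + 4*110889)² = (4 + 443556)² = 443560² = 196745473600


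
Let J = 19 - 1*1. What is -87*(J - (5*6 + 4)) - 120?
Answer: 1272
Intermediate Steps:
J = 18 (J = 19 - 1 = 18)
-87*(J - (5*6 + 4)) - 120 = -87*(18 - (5*6 + 4)) - 120 = -87*(18 - (30 + 4)) - 120 = -87*(18 - 1*34) - 120 = -87*(18 - 34) - 120 = -87*(-16) - 120 = 1392 - 120 = 1272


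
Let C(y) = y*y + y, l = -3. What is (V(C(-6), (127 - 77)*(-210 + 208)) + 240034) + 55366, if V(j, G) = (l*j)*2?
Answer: 295220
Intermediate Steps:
C(y) = y + y² (C(y) = y² + y = y + y²)
V(j, G) = -6*j (V(j, G) = -3*j*2 = -6*j)
(V(C(-6), (127 - 77)*(-210 + 208)) + 240034) + 55366 = (-(-36)*(1 - 6) + 240034) + 55366 = (-(-36)*(-5) + 240034) + 55366 = (-6*30 + 240034) + 55366 = (-180 + 240034) + 55366 = 239854 + 55366 = 295220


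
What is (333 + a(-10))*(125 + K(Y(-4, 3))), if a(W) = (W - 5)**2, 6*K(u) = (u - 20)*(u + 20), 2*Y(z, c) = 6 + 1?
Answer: 134757/4 ≈ 33689.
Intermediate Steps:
Y(z, c) = 7/2 (Y(z, c) = (6 + 1)/2 = (1/2)*7 = 7/2)
K(u) = (-20 + u)*(20 + u)/6 (K(u) = ((u - 20)*(u + 20))/6 = ((-20 + u)*(20 + u))/6 = (-20 + u)*(20 + u)/6)
a(W) = (-5 + W)**2
(333 + a(-10))*(125 + K(Y(-4, 3))) = (333 + (-5 - 10)**2)*(125 + (-200/3 + (7/2)**2/6)) = (333 + (-15)**2)*(125 + (-200/3 + (1/6)*(49/4))) = (333 + 225)*(125 + (-200/3 + 49/24)) = 558*(125 - 517/8) = 558*(483/8) = 134757/4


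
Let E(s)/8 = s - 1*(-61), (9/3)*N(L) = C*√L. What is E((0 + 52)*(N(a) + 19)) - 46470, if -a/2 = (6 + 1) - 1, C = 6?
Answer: -38078 + 1664*I*√3 ≈ -38078.0 + 2882.1*I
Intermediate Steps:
a = -12 (a = -2*((6 + 1) - 1) = -2*(7 - 1) = -2*6 = -12)
N(L) = 2*√L (N(L) = (6*√L)/3 = 2*√L)
E(s) = 488 + 8*s (E(s) = 8*(s - 1*(-61)) = 8*(s + 61) = 8*(61 + s) = 488 + 8*s)
E((0 + 52)*(N(a) + 19)) - 46470 = (488 + 8*((0 + 52)*(2*√(-12) + 19))) - 46470 = (488 + 8*(52*(2*(2*I*√3) + 19))) - 46470 = (488 + 8*(52*(4*I*√3 + 19))) - 46470 = (488 + 8*(52*(19 + 4*I*√3))) - 46470 = (488 + 8*(988 + 208*I*√3)) - 46470 = (488 + (7904 + 1664*I*√3)) - 46470 = (8392 + 1664*I*√3) - 46470 = -38078 + 1664*I*√3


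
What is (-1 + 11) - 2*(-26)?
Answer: 62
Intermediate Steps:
(-1 + 11) - 2*(-26) = 10 + 52 = 62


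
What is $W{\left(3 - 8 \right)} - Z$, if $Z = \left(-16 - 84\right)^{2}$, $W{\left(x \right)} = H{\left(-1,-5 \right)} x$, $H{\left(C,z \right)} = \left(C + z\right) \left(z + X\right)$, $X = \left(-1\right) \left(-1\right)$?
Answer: $-10120$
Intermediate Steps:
$X = 1$
$H{\left(C,z \right)} = \left(1 + z\right) \left(C + z\right)$ ($H{\left(C,z \right)} = \left(C + z\right) \left(z + 1\right) = \left(C + z\right) \left(1 + z\right) = \left(1 + z\right) \left(C + z\right)$)
$W{\left(x \right)} = 24 x$ ($W{\left(x \right)} = \left(-1 - 5 + \left(-5\right)^{2} - -5\right) x = \left(-1 - 5 + 25 + 5\right) x = 24 x$)
$Z = 10000$ ($Z = \left(-100\right)^{2} = 10000$)
$W{\left(3 - 8 \right)} - Z = 24 \left(3 - 8\right) - 10000 = 24 \left(-5\right) - 10000 = -120 - 10000 = -10120$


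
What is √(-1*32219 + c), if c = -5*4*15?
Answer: I*√32519 ≈ 180.33*I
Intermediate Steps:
c = -300 (c = -20*15 = -300)
√(-1*32219 + c) = √(-1*32219 - 300) = √(-32219 - 300) = √(-32519) = I*√32519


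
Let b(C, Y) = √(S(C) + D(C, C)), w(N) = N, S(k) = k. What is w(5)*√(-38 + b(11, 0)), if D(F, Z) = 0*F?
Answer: 5*√(-38 + √11) ≈ 29.446*I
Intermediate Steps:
D(F, Z) = 0
b(C, Y) = √C (b(C, Y) = √(C + 0) = √C)
w(5)*√(-38 + b(11, 0)) = 5*√(-38 + √11)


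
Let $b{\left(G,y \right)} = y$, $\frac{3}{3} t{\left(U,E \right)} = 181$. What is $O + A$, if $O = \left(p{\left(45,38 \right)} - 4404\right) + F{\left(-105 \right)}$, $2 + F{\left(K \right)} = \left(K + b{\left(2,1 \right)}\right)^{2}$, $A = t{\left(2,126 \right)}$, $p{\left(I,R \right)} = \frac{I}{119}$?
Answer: $\frac{784374}{119} \approx 6591.4$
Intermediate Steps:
$t{\left(U,E \right)} = 181$
$p{\left(I,R \right)} = \frac{I}{119}$ ($p{\left(I,R \right)} = I \frac{1}{119} = \frac{I}{119}$)
$A = 181$
$F{\left(K \right)} = -2 + \left(1 + K\right)^{2}$ ($F{\left(K \right)} = -2 + \left(K + 1\right)^{2} = -2 + \left(1 + K\right)^{2}$)
$O = \frac{762835}{119}$ ($O = \left(\frac{1}{119} \cdot 45 - 4404\right) - \left(2 - \left(1 - 105\right)^{2}\right) = \left(\frac{45}{119} - 4404\right) - \left(2 - \left(-104\right)^{2}\right) = - \frac{524031}{119} + \left(-2 + 10816\right) = - \frac{524031}{119} + 10814 = \frac{762835}{119} \approx 6410.4$)
$O + A = \frac{762835}{119} + 181 = \frac{784374}{119}$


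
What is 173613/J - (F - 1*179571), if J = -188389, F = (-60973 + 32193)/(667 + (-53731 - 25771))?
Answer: 533381192320018/2970329363 ≈ 1.7957e+5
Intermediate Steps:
F = 5756/15767 (F = -28780/(667 - 79502) = -28780/(-78835) = -28780*(-1/78835) = 5756/15767 ≈ 0.36507)
173613/J - (F - 1*179571) = 173613/(-188389) - (5756/15767 - 1*179571) = 173613*(-1/188389) - (5756/15767 - 179571) = -173613/188389 - 1*(-2831290201/15767) = -173613/188389 + 2831290201/15767 = 533381192320018/2970329363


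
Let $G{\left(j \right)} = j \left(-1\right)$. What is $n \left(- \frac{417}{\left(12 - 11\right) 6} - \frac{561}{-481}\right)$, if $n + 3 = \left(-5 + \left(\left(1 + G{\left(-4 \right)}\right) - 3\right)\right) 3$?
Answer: $\frac{394422}{481} \approx 820.0$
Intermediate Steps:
$G{\left(j \right)} = - j$
$n = -12$ ($n = -3 + \left(-5 + \left(\left(1 - -4\right) - 3\right)\right) 3 = -3 + \left(-5 + \left(\left(1 + 4\right) - 3\right)\right) 3 = -3 + \left(-5 + \left(5 - 3\right)\right) 3 = -3 + \left(-5 + 2\right) 3 = -3 - 9 = -12$)
$n \left(- \frac{417}{\left(12 - 11\right) 6} - \frac{561}{-481}\right) = - 12 \left(- \frac{417}{\left(12 - 11\right) 6} - \frac{561}{-481}\right) = - 12 \left(- \frac{417}{1 \cdot 6} - - \frac{561}{481}\right) = - 12 \left(- \frac{417}{6} + \frac{561}{481}\right) = - 12 \left(\left(-417\right) \frac{1}{6} + \frac{561}{481}\right) = - 12 \left(- \frac{139}{2} + \frac{561}{481}\right) = \left(-12\right) \left(- \frac{65737}{962}\right) = \frac{394422}{481}$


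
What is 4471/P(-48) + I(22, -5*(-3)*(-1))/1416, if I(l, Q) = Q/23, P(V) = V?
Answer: -6067177/65136 ≈ -93.146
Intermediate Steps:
I(l, Q) = Q/23 (I(l, Q) = Q*(1/23) = Q/23)
4471/P(-48) + I(22, -5*(-3)*(-1))/1416 = 4471/(-48) + ((-5*(-3)*(-1))/23)/1416 = 4471*(-1/48) + ((15*(-1))/23)*(1/1416) = -4471/48 + ((1/23)*(-15))*(1/1416) = -4471/48 - 15/23*1/1416 = -4471/48 - 5/10856 = -6067177/65136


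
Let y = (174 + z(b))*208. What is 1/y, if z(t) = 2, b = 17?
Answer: 1/36608 ≈ 2.7316e-5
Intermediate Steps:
y = 36608 (y = (174 + 2)*208 = 176*208 = 36608)
1/y = 1/36608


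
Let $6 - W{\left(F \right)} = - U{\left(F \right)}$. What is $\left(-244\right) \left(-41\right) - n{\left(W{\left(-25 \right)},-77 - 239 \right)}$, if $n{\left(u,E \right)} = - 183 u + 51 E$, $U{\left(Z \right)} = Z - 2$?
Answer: $22277$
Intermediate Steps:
$U{\left(Z \right)} = -2 + Z$
$W{\left(F \right)} = 4 + F$ ($W{\left(F \right)} = 6 - - (-2 + F) = 6 - \left(2 - F\right) = 6 + \left(-2 + F\right) = 4 + F$)
$\left(-244\right) \left(-41\right) - n{\left(W{\left(-25 \right)},-77 - 239 \right)} = \left(-244\right) \left(-41\right) - \left(- 183 \left(4 - 25\right) + 51 \left(-77 - 239\right)\right) = 10004 - \left(\left(-183\right) \left(-21\right) + 51 \left(-316\right)\right) = 10004 - \left(3843 - 16116\right) = 10004 - -12273 = 10004 + 12273 = 22277$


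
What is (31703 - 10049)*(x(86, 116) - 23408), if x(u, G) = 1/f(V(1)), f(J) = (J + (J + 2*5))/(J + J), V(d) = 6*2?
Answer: -8616646296/17 ≈ -5.0686e+8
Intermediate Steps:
V(d) = 12
f(J) = (10 + 2*J)/(2*J) (f(J) = (J + (J + 10))/((2*J)) = (J + (10 + J))*(1/(2*J)) = (10 + 2*J)*(1/(2*J)) = (10 + 2*J)/(2*J))
x(u, G) = 12/17 (x(u, G) = 1/((5 + 12)/12) = 1/((1/12)*17) = 1/(17/12) = 12/17)
(31703 - 10049)*(x(86, 116) - 23408) = (31703 - 10049)*(12/17 - 23408) = 21654*(-397924/17) = -8616646296/17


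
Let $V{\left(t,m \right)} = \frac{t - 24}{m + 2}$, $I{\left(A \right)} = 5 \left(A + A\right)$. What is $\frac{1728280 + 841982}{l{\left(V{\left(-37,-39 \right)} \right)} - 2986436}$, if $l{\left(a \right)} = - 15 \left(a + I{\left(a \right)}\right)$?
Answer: $- \frac{95099694}{110508197} \approx -0.86057$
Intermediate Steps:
$I{\left(A \right)} = 10 A$ ($I{\left(A \right)} = 5 \cdot 2 A = 10 A$)
$V{\left(t,m \right)} = \frac{-24 + t}{2 + m}$
$l{\left(a \right)} = - 165 a$ ($l{\left(a \right)} = - 15 \left(a + 10 a\right) = - 15 \cdot 11 a = - 165 a$)
$\frac{1728280 + 841982}{l{\left(V{\left(-37,-39 \right)} \right)} - 2986436} = \frac{1728280 + 841982}{- 165 \frac{-24 - 37}{2 - 39} - 2986436} = \frac{2570262}{- 165 \frac{1}{-37} \left(-61\right) - 2986436} = \frac{2570262}{- 165 \left(\left(- \frac{1}{37}\right) \left(-61\right)\right) - 2986436} = \frac{2570262}{\left(-165\right) \frac{61}{37} - 2986436} = \frac{2570262}{- \frac{10065}{37} - 2986436} = \frac{2570262}{- \frac{110508197}{37}} = 2570262 \left(- \frac{37}{110508197}\right) = - \frac{95099694}{110508197}$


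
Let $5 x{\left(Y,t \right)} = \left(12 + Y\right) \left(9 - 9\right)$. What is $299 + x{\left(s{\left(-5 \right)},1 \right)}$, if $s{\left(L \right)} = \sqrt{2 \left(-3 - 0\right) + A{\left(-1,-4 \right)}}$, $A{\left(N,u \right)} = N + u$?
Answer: $299$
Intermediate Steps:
$s{\left(L \right)} = i \sqrt{11}$ ($s{\left(L \right)} = \sqrt{2 \left(-3 - 0\right) - 5} = \sqrt{2 \left(-3 + 0\right) - 5} = \sqrt{2 \left(-3\right) - 5} = \sqrt{-6 - 5} = \sqrt{-11} = i \sqrt{11}$)
$x{\left(Y,t \right)} = 0$ ($x{\left(Y,t \right)} = \frac{\left(12 + Y\right) \left(9 - 9\right)}{5} = \frac{\left(12 + Y\right) 0}{5} = \frac{1}{5} \cdot 0 = 0$)
$299 + x{\left(s{\left(-5 \right)},1 \right)} = 299 + 0 = 299$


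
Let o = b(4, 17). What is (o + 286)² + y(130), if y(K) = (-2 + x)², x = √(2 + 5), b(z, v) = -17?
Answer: 72372 - 4*√7 ≈ 72361.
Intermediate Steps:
o = -17
x = √7 ≈ 2.6458
y(K) = (-2 + √7)²
(o + 286)² + y(130) = (-17 + 286)² + (2 - √7)² = 269² + (2 - √7)² = 72361 + (2 - √7)²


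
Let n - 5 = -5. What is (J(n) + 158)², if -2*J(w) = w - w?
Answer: 24964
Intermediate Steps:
n = 0 (n = 5 - 5 = 0)
J(w) = 0 (J(w) = -(w - w)/2 = -½*0 = 0)
(J(n) + 158)² = (0 + 158)² = 158² = 24964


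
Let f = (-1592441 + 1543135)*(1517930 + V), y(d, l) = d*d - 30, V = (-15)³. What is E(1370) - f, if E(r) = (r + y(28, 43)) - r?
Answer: 74676649584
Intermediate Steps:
V = -3375
y(d, l) = -30 + d² (y(d, l) = d² - 30 = -30 + d²)
f = -74676648830 (f = (-1592441 + 1543135)*(1517930 - 3375) = -49306*1514555 = -74676648830)
E(r) = 754 (E(r) = (r + (-30 + 28²)) - r = (r + (-30 + 784)) - r = (r + 754) - r = (754 + r) - r = 754)
E(1370) - f = 754 - 1*(-74676648830) = 754 + 74676648830 = 74676649584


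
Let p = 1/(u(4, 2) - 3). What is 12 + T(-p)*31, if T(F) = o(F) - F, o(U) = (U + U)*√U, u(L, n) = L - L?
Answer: 5/3 + 62*√3/9 ≈ 13.599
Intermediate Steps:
u(L, n) = 0
p = -⅓ (p = 1/(0 - 3) = 1/(-3) = -⅓ ≈ -0.33333)
o(U) = 2*U^(3/2) (o(U) = (2*U)*√U = 2*U^(3/2))
T(F) = -F + 2*F^(3/2) (T(F) = 2*F^(3/2) - F = -F + 2*F^(3/2))
12 + T(-p)*31 = 12 + (-(-1)*(-1)/3 + 2*(-1*(-⅓))^(3/2))*31 = 12 + (-1*⅓ + 2*(⅓)^(3/2))*31 = 12 + (-⅓ + 2*(√3/9))*31 = 12 + (-⅓ + 2*√3/9)*31 = 12 + (-31/3 + 62*√3/9) = 5/3 + 62*√3/9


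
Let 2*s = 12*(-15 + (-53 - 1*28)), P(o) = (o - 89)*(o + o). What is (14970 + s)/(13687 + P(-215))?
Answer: 14394/144407 ≈ 0.099677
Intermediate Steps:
P(o) = 2*o*(-89 + o) (P(o) = (-89 + o)*(2*o) = 2*o*(-89 + o))
s = -576 (s = (12*(-15 + (-53 - 1*28)))/2 = (12*(-15 + (-53 - 28)))/2 = (12*(-15 - 81))/2 = (12*(-96))/2 = (1/2)*(-1152) = -576)
(14970 + s)/(13687 + P(-215)) = (14970 - 576)/(13687 + 2*(-215)*(-89 - 215)) = 14394/(13687 + 2*(-215)*(-304)) = 14394/(13687 + 130720) = 14394/144407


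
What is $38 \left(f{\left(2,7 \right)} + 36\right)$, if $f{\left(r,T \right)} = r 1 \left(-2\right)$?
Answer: $1216$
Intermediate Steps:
$f{\left(r,T \right)} = - 2 r$ ($f{\left(r,T \right)} = r \left(-2\right) = - 2 r$)
$38 \left(f{\left(2,7 \right)} + 36\right) = 38 \left(\left(-2\right) 2 + 36\right) = 38 \left(-4 + 36\right) = 38 \cdot 32 = 1216$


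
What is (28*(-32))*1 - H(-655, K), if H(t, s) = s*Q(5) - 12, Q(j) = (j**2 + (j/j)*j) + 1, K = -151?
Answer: 3797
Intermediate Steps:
Q(j) = 1 + j + j**2 (Q(j) = (j**2 + 1*j) + 1 = (j**2 + j) + 1 = (j + j**2) + 1 = 1 + j + j**2)
H(t, s) = -12 + 31*s (H(t, s) = s*(1 + 5 + 5**2) - 12 = s*(1 + 5 + 25) - 12 = s*31 - 12 = 31*s - 12 = -12 + 31*s)
(28*(-32))*1 - H(-655, K) = (28*(-32))*1 - (-12 + 31*(-151)) = -896*1 - (-12 - 4681) = -896 - 1*(-4693) = -896 + 4693 = 3797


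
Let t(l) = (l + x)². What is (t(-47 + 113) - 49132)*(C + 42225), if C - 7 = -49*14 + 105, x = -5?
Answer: -1891413561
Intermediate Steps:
C = -574 (C = 7 + (-49*14 + 105) = 7 + (-686 + 105) = 7 - 581 = -574)
t(l) = (-5 + l)² (t(l) = (l - 5)² = (-5 + l)²)
(t(-47 + 113) - 49132)*(C + 42225) = ((-5 + (-47 + 113))² - 49132)*(-574 + 42225) = ((-5 + 66)² - 49132)*41651 = (61² - 49132)*41651 = (3721 - 49132)*41651 = -45411*41651 = -1891413561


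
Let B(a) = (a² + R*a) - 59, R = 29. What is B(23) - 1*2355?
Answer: -1218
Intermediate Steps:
B(a) = -59 + a² + 29*a (B(a) = (a² + 29*a) - 59 = -59 + a² + 29*a)
B(23) - 1*2355 = (-59 + 23² + 29*23) - 1*2355 = (-59 + 529 + 667) - 2355 = 1137 - 2355 = -1218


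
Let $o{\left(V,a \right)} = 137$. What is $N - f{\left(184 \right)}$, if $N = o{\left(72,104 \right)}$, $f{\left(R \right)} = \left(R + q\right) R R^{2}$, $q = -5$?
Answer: $-1115081079$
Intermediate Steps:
$f{\left(R \right)} = R^{3} \left(-5 + R\right)$ ($f{\left(R \right)} = \left(R - 5\right) R R^{2} = \left(-5 + R\right) R^{3} = R^{3} \left(-5 + R\right)$)
$N = 137$
$N - f{\left(184 \right)} = 137 - 184^{3} \left(-5 + 184\right) = 137 - 6229504 \cdot 179 = 137 - 1115081216 = -1115081079$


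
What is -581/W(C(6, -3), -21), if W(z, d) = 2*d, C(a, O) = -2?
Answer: 83/6 ≈ 13.833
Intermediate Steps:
-581/W(C(6, -3), -21) = -581/(2*(-21)) = -581/(-42) = -581*(-1/42) = 83/6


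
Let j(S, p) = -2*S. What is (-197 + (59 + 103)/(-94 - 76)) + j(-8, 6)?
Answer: -15466/85 ≈ -181.95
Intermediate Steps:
(-197 + (59 + 103)/(-94 - 76)) + j(-8, 6) = (-197 + (59 + 103)/(-94 - 76)) - 2*(-8) = (-197 + 162/(-170)) + 16 = (-197 + 162*(-1/170)) + 16 = (-197 - 81/85) + 16 = -16826/85 + 16 = -15466/85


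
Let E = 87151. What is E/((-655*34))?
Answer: -87151/22270 ≈ -3.9134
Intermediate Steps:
E/((-655*34)) = 87151/((-655*34)) = 87151/(-22270) = 87151*(-1/22270) = -87151/22270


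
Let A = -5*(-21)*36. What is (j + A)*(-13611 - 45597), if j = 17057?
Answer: -1233717096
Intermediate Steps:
A = 3780 (A = 105*36 = 3780)
(j + A)*(-13611 - 45597) = (17057 + 3780)*(-13611 - 45597) = 20837*(-59208) = -1233717096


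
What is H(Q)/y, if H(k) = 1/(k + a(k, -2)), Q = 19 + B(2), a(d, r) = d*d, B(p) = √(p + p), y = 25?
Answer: 1/11550 ≈ 8.6580e-5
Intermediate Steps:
B(p) = √2*√p (B(p) = √(2*p) = √2*√p)
a(d, r) = d²
Q = 21 (Q = 19 + √2*√2 = 19 + 2 = 21)
H(k) = 1/(k + k²)
H(Q)/y = (1/(21*(1 + 21)))/25 = ((1/21)/22)/25 = ((1/21)*(1/22))/25 = (1/25)*(1/462) = 1/11550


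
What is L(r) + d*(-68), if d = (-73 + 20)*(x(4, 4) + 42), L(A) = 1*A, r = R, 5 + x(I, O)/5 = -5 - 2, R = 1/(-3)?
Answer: -194617/3 ≈ -64872.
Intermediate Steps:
R = -1/3 ≈ -0.33333
x(I, O) = -60 (x(I, O) = -25 + 5*(-5 - 2) = -25 + 5*(-7) = -25 - 35 = -60)
r = -1/3 ≈ -0.33333
L(A) = A
d = 954 (d = (-73 + 20)*(-60 + 42) = -53*(-18) = 954)
L(r) + d*(-68) = -1/3 + 954*(-68) = -1/3 - 64872 = -194617/3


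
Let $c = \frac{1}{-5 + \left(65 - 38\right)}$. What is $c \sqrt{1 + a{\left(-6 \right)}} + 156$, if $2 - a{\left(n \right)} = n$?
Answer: $\frac{3435}{22} \approx 156.14$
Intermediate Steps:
$a{\left(n \right)} = 2 - n$
$c = \frac{1}{22}$ ($c = \frac{1}{-5 + \left(65 - 38\right)} = \frac{1}{-5 + 27} = \frac{1}{22} \approx 0.045455$)
$c \sqrt{1 + a{\left(-6 \right)}} + 156 = \frac{\sqrt{1 + \left(2 - -6\right)}}{22} + 156 = \frac{\sqrt{1 + \left(2 + 6\right)}}{22} + 156 = \frac{\sqrt{1 + 8}}{22} + 156 = \frac{\sqrt{9}}{22} + 156 = \frac{1}{22} \cdot 3 + 156 = \frac{3}{22} + 156 = \frac{3435}{22}$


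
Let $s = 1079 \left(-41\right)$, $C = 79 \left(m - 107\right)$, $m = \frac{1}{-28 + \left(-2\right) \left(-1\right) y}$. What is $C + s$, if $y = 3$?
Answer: $- \frac{1159303}{22} \approx -52696.0$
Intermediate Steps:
$m = - \frac{1}{22}$ ($m = \frac{1}{-28 + \left(-2\right) \left(-1\right) 3} = \frac{1}{-28 + 2 \cdot 3} = \frac{1}{-28 + 6} = \frac{1}{-22} = - \frac{1}{22} \approx -0.045455$)
$C = - \frac{186045}{22}$ ($C = 79 \left(- \frac{1}{22} - 107\right) = 79 \left(- \frac{2355}{22}\right) = - \frac{186045}{22} \approx -8456.6$)
$s = -44239$
$C + s = - \frac{186045}{22} - 44239 = - \frac{1159303}{22}$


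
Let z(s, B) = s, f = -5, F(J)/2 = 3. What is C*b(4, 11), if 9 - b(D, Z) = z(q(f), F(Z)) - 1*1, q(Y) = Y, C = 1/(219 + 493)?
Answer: 15/712 ≈ 0.021067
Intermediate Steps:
F(J) = 6 (F(J) = 2*3 = 6)
C = 1/712 ≈ 0.0014045
b(D, Z) = 15 (b(D, Z) = 9 - (-5 - 1*1) = 9 - (-5 - 1) = 9 - 1*(-6) = 9 + 6 = 15)
C*b(4, 11) = (1/712)*15 = 15/712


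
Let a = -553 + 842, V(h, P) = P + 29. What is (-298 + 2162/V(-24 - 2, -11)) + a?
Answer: 1000/9 ≈ 111.11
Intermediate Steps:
V(h, P) = 29 + P
a = 289
(-298 + 2162/V(-24 - 2, -11)) + a = (-298 + 2162/(29 - 11)) + 289 = (-298 + 2162/18) + 289 = (-298 + 2162*(1/18)) + 289 = (-298 + 1081/9) + 289 = -1601/9 + 289 = 1000/9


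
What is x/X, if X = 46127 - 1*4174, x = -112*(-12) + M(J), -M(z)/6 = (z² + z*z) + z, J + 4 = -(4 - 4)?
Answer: 1176/41953 ≈ 0.028031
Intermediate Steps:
J = -4 (J = -4 - (4 - 4) = -4 - 1*0 = -4 + 0 = -4)
M(z) = -12*z² - 6*z (M(z) = -6*((z² + z*z) + z) = -6*((z² + z²) + z) = -6*(2*z² + z) = -6*(z + 2*z²) = -12*z² - 6*z)
x = 1176 (x = -112*(-12) - 6*(-4)*(1 + 2*(-4)) = 1344 - 6*(-4)*(1 - 8) = 1344 - 6*(-4)*(-7) = 1344 - 168 = 1176)
X = 41953 (X = 46127 - 4174 = 41953)
x/X = 1176/41953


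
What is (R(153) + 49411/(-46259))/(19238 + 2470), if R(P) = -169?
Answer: -1311197/167365062 ≈ -0.0078343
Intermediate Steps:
(R(153) + 49411/(-46259))/(19238 + 2470) = (-169 + 49411/(-46259))/(19238 + 2470) = (-169 + 49411*(-1/46259))/21708 = (-169 - 49411/46259)*(1/21708) = -7867182/46259*1/21708 = -1311197/167365062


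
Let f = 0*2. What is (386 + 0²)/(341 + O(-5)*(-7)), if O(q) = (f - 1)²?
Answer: 193/167 ≈ 1.1557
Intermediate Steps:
f = 0
O(q) = 1 (O(q) = (0 - 1)² = (-1)² = 1)
(386 + 0²)/(341 + O(-5)*(-7)) = (386 + 0²)/(341 + 1*(-7)) = (386 + 0)/(341 - 7) = 386/334 = 386*(1/334) = 193/167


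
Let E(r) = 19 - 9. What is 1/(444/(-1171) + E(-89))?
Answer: 1171/11266 ≈ 0.10394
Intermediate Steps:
E(r) = 10
1/(444/(-1171) + E(-89)) = 1/(444/(-1171) + 10) = 1/(444*(-1/1171) + 10) = 1/(-444/1171 + 10) = 1/(11266/1171) = 1171/11266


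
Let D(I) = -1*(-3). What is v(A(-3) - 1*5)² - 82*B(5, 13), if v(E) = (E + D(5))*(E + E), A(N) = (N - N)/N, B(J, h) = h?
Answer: -666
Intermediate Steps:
D(I) = 3
A(N) = 0 (A(N) = 0/N = 0)
v(E) = 2*E*(3 + E) (v(E) = (E + 3)*(E + E) = (3 + E)*(2*E) = 2*E*(3 + E))
v(A(-3) - 1*5)² - 82*B(5, 13) = (2*(0 - 1*5)*(3 + (0 - 1*5)))² - 82*13 = (2*(0 - 5)*(3 + (0 - 5)))² - 1066 = (2*(-5)*(3 - 5))² - 1066 = (2*(-5)*(-2))² - 1066 = 20² - 1066 = 400 - 1066 = -666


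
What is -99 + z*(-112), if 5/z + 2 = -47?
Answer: -613/7 ≈ -87.571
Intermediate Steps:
z = -5/49 (z = 5/(-2 - 47) = 5/(-49) = 5*(-1/49) = -5/49 ≈ -0.10204)
-99 + z*(-112) = -99 - 5/49*(-112) = -99 + 80/7 = -613/7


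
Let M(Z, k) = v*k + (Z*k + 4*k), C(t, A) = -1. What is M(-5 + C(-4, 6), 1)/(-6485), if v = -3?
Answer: 1/1297 ≈ 0.00077101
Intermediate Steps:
M(Z, k) = k + Z*k (M(Z, k) = -3*k + (Z*k + 4*k) = -3*k + (4*k + Z*k) = k + Z*k)
M(-5 + C(-4, 6), 1)/(-6485) = (1*(1 + (-5 - 1)))/(-6485) = (1*(1 - 6))*(-1/6485) = (1*(-5))*(-1/6485) = -5*(-1/6485) = 1/1297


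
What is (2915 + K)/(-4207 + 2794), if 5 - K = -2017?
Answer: -4937/1413 ≈ -3.4940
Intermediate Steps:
K = 2022 (K = 5 - 1*(-2017) = 5 + 2017 = 2022)
(2915 + K)/(-4207 + 2794) = (2915 + 2022)/(-4207 + 2794) = 4937/(-1413) = 4937*(-1/1413) = -4937/1413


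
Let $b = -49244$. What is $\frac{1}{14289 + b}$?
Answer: $- \frac{1}{34955} \approx -2.8608 \cdot 10^{-5}$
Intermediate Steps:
$\frac{1}{14289 + b} = \frac{1}{14289 - 49244} = \frac{1}{-34955} = - \frac{1}{34955}$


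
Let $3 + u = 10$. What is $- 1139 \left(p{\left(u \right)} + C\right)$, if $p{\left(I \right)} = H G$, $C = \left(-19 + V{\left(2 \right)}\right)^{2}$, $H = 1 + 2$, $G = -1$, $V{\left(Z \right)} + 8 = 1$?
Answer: $-766547$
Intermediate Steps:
$V{\left(Z \right)} = -7$ ($V{\left(Z \right)} = -8 + 1 = -7$)
$u = 7$ ($u = -3 + 10 = 7$)
$H = 3$
$C = 676$ ($C = \left(-19 - 7\right)^{2} = \left(-26\right)^{2} = 676$)
$p{\left(I \right)} = -3$ ($p{\left(I \right)} = 3 \left(-1\right) = -3$)
$- 1139 \left(p{\left(u \right)} + C\right) = - 1139 \left(-3 + 676\right) = \left(-1139\right) 673 = -766547$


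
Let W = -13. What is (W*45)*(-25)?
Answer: 14625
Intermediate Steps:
(W*45)*(-25) = -13*45*(-25) = -585*(-25) = 14625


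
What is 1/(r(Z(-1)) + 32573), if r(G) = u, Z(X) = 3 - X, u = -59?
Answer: 1/32514 ≈ 3.0756e-5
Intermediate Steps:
r(G) = -59
1/(r(Z(-1)) + 32573) = 1/(-59 + 32573) = 1/32514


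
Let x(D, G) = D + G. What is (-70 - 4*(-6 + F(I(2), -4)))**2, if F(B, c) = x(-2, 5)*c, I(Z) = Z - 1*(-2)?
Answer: 4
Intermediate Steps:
I(Z) = 2 + Z (I(Z) = Z + 2 = 2 + Z)
F(B, c) = 3*c (F(B, c) = (-2 + 5)*c = 3*c)
(-70 - 4*(-6 + F(I(2), -4)))**2 = (-70 - 4*(-6 + 3*(-4)))**2 = (-70 - 4*(-6 - 12))**2 = (-70 - 4*(-18))**2 = (-70 + 72)**2 = 2**2 = 4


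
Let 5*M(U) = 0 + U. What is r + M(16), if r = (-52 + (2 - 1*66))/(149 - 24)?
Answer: 284/125 ≈ 2.2720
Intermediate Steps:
M(U) = U/5 (M(U) = (0 + U)/5 = U/5)
r = -116/125 (r = (-52 + (2 - 66))/125 = (-52 - 64)*(1/125) = -116*1/125 = -116/125 ≈ -0.92800)
r + M(16) = -116/125 + (⅕)*16 = -116/125 + 16/5 = 284/125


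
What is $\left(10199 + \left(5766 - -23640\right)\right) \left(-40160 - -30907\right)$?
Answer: $-366465065$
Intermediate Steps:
$\left(10199 + \left(5766 - -23640\right)\right) \left(-40160 - -30907\right) = \left(10199 + \left(5766 + 23640\right)\right) \left(-40160 + 30907\right) = \left(10199 + 29406\right) \left(-9253\right) = 39605 \left(-9253\right) = -366465065$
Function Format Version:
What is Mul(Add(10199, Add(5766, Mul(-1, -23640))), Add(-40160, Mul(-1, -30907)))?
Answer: -366465065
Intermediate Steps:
Mul(Add(10199, Add(5766, Mul(-1, -23640))), Add(-40160, Mul(-1, -30907))) = Mul(Add(10199, Add(5766, 23640)), Add(-40160, 30907)) = Mul(Add(10199, 29406), -9253) = Mul(39605, -9253) = -366465065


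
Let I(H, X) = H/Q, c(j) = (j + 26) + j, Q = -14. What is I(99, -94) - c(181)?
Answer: -5531/14 ≈ -395.07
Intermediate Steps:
c(j) = 26 + 2*j (c(j) = (26 + j) + j = 26 + 2*j)
I(H, X) = -H/14 (I(H, X) = H/(-14) = H*(-1/14) = -H/14)
I(99, -94) - c(181) = -1/14*99 - (26 + 2*181) = -99/14 - (26 + 362) = -99/14 - 1*388 = -99/14 - 388 = -5531/14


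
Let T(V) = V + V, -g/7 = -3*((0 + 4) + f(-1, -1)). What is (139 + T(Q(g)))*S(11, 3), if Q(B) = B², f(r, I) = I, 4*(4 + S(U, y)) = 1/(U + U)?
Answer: -2835027/88 ≈ -32216.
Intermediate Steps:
S(U, y) = -4 + 1/(8*U) (S(U, y) = -4 + 1/(4*(U + U)) = -4 + 1/(4*((2*U))) = -4 + (1/(2*U))/4 = -4 + 1/(8*U))
g = 63 (g = -(-21)*((0 + 4) - 1) = -(-21)*(4 - 1) = -(-21)*3 = -7*(-9) = 63)
T(V) = 2*V
(139 + T(Q(g)))*S(11, 3) = (139 + 2*63²)*(-4 + (⅛)/11) = (139 + 2*3969)*(-4 + (⅛)*(1/11)) = (139 + 7938)*(-4 + 1/88) = 8077*(-351/88) = -2835027/88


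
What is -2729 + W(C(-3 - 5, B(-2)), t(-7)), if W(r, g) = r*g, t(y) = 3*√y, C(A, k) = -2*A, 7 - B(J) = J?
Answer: -2729 + 48*I*√7 ≈ -2729.0 + 127.0*I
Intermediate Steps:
B(J) = 7 - J
W(r, g) = g*r
-2729 + W(C(-3 - 5, B(-2)), t(-7)) = -2729 + (3*√(-7))*(-2*(-3 - 5)) = -2729 + (3*(I*√7))*(-2*(-8)) = -2729 + (3*I*√7)*16 = -2729 + 48*I*√7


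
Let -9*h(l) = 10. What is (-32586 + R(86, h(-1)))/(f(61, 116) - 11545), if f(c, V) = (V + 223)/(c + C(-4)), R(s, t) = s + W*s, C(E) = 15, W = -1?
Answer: 2476536/877081 ≈ 2.8236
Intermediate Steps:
h(l) = -10/9 (h(l) = -⅑*10 = -10/9)
R(s, t) = 0 (R(s, t) = s - s = 0)
f(c, V) = (223 + V)/(15 + c) (f(c, V) = (V + 223)/(c + 15) = (223 + V)/(15 + c))
(-32586 + R(86, h(-1)))/(f(61, 116) - 11545) = (-32586 + 0)/((223 + 116)/(15 + 61) - 11545) = -32586/(339/76 - 11545) = -32586/(-877081/76) = -32586*(-76/877081) = 2476536/877081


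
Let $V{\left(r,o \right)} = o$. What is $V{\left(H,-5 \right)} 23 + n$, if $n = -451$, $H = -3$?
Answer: $-566$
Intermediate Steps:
$V{\left(H,-5 \right)} 23 + n = \left(-5\right) 23 - 451 = -115 - 451 = -566$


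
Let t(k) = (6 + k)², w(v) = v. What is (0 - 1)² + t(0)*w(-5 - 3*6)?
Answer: -827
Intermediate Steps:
(0 - 1)² + t(0)*w(-5 - 3*6) = (0 - 1)² + (6 + 0)²*(-5 - 3*6) = (-1)² + 6²*(-5 - 18) = 1 + 36*(-23) = 1 - 828 = -827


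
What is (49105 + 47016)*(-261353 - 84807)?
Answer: -33273245360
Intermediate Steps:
(49105 + 47016)*(-261353 - 84807) = 96121*(-346160) = -33273245360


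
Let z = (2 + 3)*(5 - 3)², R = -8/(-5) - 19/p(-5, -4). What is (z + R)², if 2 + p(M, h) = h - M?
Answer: 41209/25 ≈ 1648.4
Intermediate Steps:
p(M, h) = -2 + h - M (p(M, h) = -2 + (h - M) = -2 + h - M)
R = 103/5 (R = -8/(-5) - 19/(-2 - 4 - 1*(-5)) = -8*(-⅕) - 19/(-2 - 4 + 5) = 8/5 - 19/(-1) = 8/5 - 19*(-1) = 8/5 + 19 = 103/5 ≈ 20.600)
z = 20 (z = 5*2² = 5*4 = 20)
(z + R)² = (20 + 103/5)² = (203/5)² = 41209/25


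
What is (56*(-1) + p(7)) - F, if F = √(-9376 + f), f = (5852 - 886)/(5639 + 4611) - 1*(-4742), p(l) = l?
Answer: -49 - I*√4868087235/1025 ≈ -49.0 - 68.07*I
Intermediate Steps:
f = 24305233/5125 (f = 4966/10250 + 4742 = 4966*(1/10250) + 4742 = 2483/5125 + 4742 = 24305233/5125 ≈ 4742.5)
F = I*√4868087235/1025 (F = √(-9376 + 24305233/5125) = √(-23746767/5125) = I*√4868087235/1025 ≈ 68.07*I)
(56*(-1) + p(7)) - F = (56*(-1) + 7) - I*√4868087235/1025 = (-56 + 7) - I*√4868087235/1025 = -49 - I*√4868087235/1025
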